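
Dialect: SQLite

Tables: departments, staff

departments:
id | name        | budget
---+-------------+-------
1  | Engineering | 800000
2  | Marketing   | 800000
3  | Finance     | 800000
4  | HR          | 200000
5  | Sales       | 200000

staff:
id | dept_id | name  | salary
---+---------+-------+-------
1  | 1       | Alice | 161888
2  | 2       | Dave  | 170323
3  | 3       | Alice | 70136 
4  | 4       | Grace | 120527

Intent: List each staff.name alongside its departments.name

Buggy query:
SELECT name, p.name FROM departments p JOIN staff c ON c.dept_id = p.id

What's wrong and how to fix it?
Bug: 'name' exists in both joined tables, so the database can't tell which one is meant

Fix: Prefix ambiguous columns with the table alias

Corrected query:
SELECT c.name, p.name FROM departments p JOIN staff c ON c.dept_id = p.id

Result:
name  | name       
------+------------
Alice | Engineering
Dave  | Marketing  
Alice | Finance    
Grace | HR         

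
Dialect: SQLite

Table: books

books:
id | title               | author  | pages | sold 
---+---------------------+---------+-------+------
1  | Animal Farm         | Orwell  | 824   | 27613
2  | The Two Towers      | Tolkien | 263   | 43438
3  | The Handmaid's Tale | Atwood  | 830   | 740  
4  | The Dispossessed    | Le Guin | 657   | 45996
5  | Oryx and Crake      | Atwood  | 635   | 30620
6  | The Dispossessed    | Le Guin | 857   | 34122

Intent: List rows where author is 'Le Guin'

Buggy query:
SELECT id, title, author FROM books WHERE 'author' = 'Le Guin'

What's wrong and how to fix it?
Bug: Single quotes denote string literals in SQL; the column name is being compared as a constant string

Fix: Reference the column as author without single quotes

Corrected query:
SELECT id, title, author FROM books WHERE author = 'Le Guin'

Result:
id | title            | author 
---+------------------+--------
4  | The Dispossessed | Le Guin
6  | The Dispossessed | Le Guin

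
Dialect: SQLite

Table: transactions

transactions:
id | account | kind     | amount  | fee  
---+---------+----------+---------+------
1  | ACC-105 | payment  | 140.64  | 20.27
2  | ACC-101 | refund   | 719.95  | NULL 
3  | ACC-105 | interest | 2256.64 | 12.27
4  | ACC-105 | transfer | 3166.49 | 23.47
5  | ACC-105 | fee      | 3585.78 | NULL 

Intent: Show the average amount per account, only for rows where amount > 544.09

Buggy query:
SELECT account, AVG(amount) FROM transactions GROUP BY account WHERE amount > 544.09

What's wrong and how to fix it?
Bug: WHERE cannot follow GROUP BY

Fix: Move the WHERE clause before GROUP BY

Corrected query:
SELECT account, AVG(amount) FROM transactions WHERE amount > 544.09 GROUP BY account

Result:
account | AVG(amount)
--------+------------
ACC-101 | 719.95     
ACC-105 | 3002.97    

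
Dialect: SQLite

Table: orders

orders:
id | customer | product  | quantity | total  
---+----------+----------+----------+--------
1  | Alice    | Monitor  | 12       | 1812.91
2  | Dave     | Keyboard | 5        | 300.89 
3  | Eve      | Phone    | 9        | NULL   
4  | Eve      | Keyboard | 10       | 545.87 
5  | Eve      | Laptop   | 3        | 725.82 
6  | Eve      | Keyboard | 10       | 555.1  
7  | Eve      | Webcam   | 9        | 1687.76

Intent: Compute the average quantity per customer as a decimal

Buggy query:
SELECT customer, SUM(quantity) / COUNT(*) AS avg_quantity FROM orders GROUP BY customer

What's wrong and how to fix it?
Bug: Both operands are integers, so '/' performs integer division and truncates

Fix: Multiply by 1.0 (or CAST to REAL) to force floating-point division

Corrected query:
SELECT customer, SUM(quantity) * 1.0 / COUNT(*) AS avg_quantity FROM orders GROUP BY customer

Result:
customer | avg_quantity
---------+-------------
Alice    | 12          
Dave     | 5           
Eve      | 8.2         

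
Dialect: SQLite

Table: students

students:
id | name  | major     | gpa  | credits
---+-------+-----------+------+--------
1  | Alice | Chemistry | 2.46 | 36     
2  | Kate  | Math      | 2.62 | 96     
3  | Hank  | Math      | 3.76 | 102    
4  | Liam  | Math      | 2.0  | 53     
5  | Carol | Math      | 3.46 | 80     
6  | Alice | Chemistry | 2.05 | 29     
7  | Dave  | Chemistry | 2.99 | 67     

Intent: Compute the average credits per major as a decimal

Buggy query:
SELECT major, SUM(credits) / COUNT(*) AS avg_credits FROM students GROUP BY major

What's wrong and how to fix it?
Bug: Both operands are integers, so '/' performs integer division and truncates

Fix: Multiply by 1.0 (or CAST to REAL) to force floating-point division

Corrected query:
SELECT major, SUM(credits) * 1.0 / COUNT(*) AS avg_credits FROM students GROUP BY major

Result:
major     | avg_credits
----------+------------
Chemistry | 44         
Math      | 82.75      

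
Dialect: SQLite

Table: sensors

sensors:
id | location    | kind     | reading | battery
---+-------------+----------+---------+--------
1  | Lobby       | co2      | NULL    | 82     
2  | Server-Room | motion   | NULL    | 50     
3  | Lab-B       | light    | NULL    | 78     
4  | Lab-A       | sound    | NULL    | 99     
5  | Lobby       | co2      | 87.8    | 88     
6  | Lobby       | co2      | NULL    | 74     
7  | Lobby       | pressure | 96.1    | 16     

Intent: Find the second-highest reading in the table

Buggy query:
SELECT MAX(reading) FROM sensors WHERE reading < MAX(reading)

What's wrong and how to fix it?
Bug: The inner MAX is an aggregate inside WHERE, which is not allowed

Fix: Compute the overall MAX in a subquery, then take MAX of rows below it

Corrected query:
SELECT MAX(reading) FROM sensors WHERE reading < (SELECT MAX(reading) FROM sensors)

Result:
MAX(reading)
------------
87.8        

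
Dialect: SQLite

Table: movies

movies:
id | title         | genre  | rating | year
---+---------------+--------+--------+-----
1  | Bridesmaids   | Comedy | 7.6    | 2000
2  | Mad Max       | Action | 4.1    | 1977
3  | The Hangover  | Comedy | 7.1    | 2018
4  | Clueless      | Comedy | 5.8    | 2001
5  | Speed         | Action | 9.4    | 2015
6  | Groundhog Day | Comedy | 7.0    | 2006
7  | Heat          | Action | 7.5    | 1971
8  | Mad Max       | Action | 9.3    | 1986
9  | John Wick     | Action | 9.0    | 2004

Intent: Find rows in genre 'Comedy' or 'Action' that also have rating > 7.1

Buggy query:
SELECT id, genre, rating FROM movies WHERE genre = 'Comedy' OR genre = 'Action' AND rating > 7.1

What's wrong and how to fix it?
Bug: AND binds tighter than OR, so this parses as genre = 'Comedy' OR (genre = 'Action' AND rating > 7.1)

Fix: Group the OR with parentheses (or use IN), then AND the threshold

Corrected query:
SELECT id, genre, rating FROM movies WHERE (genre = 'Comedy' OR genre = 'Action') AND rating > 7.1

Result:
id | genre  | rating
---+--------+-------
1  | Comedy | 7.6   
5  | Action | 9.4   
7  | Action | 7.5   
8  | Action | 9.3   
9  | Action | 9     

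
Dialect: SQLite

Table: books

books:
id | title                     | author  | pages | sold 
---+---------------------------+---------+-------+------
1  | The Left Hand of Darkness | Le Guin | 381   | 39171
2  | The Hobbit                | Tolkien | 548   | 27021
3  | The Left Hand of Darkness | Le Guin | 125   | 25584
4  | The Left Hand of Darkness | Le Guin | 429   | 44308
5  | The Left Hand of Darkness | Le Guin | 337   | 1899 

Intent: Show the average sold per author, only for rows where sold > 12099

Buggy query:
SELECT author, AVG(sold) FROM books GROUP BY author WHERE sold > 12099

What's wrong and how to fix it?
Bug: Row-level WHERE must come before GROUP BY in the clause order

Fix: Move the WHERE clause before GROUP BY

Corrected query:
SELECT author, AVG(sold) FROM books WHERE sold > 12099 GROUP BY author

Result:
author  | AVG(sold)   
--------+-------------
Le Guin | 36354.333333
Tolkien | 27021       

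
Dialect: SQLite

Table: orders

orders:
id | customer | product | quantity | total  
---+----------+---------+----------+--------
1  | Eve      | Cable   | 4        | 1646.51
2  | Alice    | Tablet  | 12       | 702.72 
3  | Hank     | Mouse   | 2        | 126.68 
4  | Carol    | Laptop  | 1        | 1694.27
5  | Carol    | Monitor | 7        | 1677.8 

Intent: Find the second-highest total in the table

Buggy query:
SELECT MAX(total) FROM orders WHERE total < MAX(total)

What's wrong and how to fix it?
Bug: The inner MAX is an aggregate inside WHERE, which is not allowed

Fix: Put the inner MAX in a scalar subquery

Corrected query:
SELECT MAX(total) FROM orders WHERE total < (SELECT MAX(total) FROM orders)

Result:
MAX(total)
----------
1677.8    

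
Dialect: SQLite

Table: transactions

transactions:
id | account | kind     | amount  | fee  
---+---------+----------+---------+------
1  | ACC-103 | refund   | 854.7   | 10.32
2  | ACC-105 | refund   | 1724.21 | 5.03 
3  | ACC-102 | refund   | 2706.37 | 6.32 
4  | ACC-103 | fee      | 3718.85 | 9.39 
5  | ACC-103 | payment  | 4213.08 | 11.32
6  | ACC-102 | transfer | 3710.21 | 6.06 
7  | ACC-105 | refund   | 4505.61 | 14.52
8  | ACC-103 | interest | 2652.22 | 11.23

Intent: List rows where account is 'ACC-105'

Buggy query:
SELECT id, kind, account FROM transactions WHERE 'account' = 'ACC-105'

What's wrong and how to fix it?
Bug: Single quotes denote string literals in SQL; the column name is being compared as a constant string

Fix: Remove the quotes around the column name (or use double quotes for an identifier)

Corrected query:
SELECT id, kind, account FROM transactions WHERE account = 'ACC-105'

Result:
id | kind   | account
---+--------+--------
2  | refund | ACC-105
7  | refund | ACC-105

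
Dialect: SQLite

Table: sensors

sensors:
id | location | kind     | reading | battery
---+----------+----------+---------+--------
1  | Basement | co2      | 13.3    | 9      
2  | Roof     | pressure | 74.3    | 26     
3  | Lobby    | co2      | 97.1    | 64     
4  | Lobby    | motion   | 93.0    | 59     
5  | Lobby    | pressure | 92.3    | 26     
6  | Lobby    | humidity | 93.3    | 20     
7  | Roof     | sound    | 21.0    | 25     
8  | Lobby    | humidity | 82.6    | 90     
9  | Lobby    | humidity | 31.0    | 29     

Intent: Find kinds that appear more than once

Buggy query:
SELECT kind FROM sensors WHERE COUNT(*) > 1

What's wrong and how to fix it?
Bug: WHERE can't reference COUNT(*); aggregates are computed after WHERE

Fix: GROUP BY kind, then filter groups with HAVING COUNT(*) > 1

Corrected query:
SELECT kind FROM sensors GROUP BY kind HAVING COUNT(*) > 1

Result:
kind    
--------
co2     
humidity
pressure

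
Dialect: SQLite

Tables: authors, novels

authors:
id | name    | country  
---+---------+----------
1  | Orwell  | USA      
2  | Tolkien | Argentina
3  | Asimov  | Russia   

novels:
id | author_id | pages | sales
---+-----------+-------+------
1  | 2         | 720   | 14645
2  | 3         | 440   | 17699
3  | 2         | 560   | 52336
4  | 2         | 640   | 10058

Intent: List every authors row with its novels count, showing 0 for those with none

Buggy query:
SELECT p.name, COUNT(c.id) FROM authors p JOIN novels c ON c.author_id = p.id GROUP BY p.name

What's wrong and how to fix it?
Bug: An inner join excludes parents with zero children

Fix: Switch to LEFT JOIN to retain unmatched parent rows

Corrected query:
SELECT p.name, COUNT(c.id) FROM authors p LEFT JOIN novels c ON c.author_id = p.id GROUP BY p.name

Result:
name    | COUNT(c.id)
--------+------------
Asimov  | 1          
Orwell  | 0          
Tolkien | 3          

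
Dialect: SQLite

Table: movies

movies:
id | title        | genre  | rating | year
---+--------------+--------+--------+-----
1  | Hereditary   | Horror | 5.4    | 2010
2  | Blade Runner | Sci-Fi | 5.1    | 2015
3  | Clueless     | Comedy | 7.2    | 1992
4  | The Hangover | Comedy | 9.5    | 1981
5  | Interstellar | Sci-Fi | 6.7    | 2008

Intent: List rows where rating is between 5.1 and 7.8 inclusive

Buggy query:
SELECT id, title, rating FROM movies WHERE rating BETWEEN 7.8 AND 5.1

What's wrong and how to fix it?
Bug: BETWEEN expects the lower bound first; with 7.8 AND 5.1 the range is empty

Fix: Write BETWEEN 5.1 AND 7.8

Corrected query:
SELECT id, title, rating FROM movies WHERE rating BETWEEN 5.1 AND 7.8

Result:
id | title        | rating
---+--------------+-------
1  | Hereditary   | 5.4   
2  | Blade Runner | 5.1   
3  | Clueless     | 7.2   
5  | Interstellar | 6.7   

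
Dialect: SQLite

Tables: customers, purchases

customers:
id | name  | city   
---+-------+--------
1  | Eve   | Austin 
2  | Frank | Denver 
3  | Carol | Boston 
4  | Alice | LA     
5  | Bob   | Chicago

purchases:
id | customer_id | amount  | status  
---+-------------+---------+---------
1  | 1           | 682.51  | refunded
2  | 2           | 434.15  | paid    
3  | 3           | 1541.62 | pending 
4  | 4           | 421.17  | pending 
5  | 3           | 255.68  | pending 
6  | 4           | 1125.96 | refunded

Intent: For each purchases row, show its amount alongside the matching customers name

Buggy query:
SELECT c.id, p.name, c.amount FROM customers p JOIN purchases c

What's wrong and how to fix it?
Bug: Missing join condition: each purchases row is matched to all customers rows instead of just its own

Fix: Specify the join condition linking the foreign key to the parent id

Corrected query:
SELECT c.id, p.name, c.amount FROM customers p JOIN purchases c ON c.customer_id = p.id

Result:
id | name  | amount 
---+-------+--------
1  | Eve   | 682.51 
2  | Frank | 434.15 
3  | Carol | 1541.62
4  | Alice | 421.17 
5  | Carol | 255.68 
6  | Alice | 1125.96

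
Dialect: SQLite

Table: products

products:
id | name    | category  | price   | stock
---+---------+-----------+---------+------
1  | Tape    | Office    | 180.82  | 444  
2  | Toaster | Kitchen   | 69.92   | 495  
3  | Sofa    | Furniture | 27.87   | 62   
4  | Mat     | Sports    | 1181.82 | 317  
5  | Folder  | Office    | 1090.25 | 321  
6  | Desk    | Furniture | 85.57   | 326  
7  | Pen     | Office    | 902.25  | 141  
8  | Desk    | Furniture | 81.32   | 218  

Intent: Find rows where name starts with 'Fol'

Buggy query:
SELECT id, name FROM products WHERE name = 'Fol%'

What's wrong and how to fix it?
Bug: Wildcards only work with LIKE; '=' treats '%' as a literal character

Fix: Use LIKE for wildcard pattern matching

Corrected query:
SELECT id, name FROM products WHERE name LIKE 'Fol%'

Result:
id | name  
---+-------
5  | Folder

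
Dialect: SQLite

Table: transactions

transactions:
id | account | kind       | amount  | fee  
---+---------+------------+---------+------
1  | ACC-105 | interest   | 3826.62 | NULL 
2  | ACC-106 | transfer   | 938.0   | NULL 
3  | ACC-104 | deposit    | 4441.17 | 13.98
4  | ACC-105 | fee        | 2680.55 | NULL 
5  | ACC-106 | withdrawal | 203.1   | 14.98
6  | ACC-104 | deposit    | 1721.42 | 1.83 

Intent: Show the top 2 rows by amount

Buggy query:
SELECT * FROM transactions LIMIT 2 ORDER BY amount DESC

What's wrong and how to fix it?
Bug: LIMIT must come after ORDER BY

Fix: Swap the clauses: ORDER BY first, then LIMIT

Corrected query:
SELECT * FROM transactions ORDER BY amount DESC LIMIT 2

Result:
id | account | kind     | amount  | fee  
---+---------+----------+---------+------
3  | ACC-104 | deposit  | 4441.17 | 13.98
1  | ACC-105 | interest | 3826.62 | NULL 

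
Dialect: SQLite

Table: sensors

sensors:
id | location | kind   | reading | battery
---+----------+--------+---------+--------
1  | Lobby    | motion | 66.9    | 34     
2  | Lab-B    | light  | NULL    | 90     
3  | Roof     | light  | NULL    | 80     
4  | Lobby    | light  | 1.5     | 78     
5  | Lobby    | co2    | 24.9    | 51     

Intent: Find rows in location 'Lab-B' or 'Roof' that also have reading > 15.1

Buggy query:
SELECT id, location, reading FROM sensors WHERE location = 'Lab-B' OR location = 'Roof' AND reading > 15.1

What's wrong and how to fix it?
Bug: Without parentheses, AND is evaluated before OR, so the reading filter only applies to the 'Roof' branch

Fix: Add parentheses around the OR so the AND applies to both alternatives

Corrected query:
SELECT id, location, reading FROM sensors WHERE (location = 'Lab-B' OR location = 'Roof') AND reading > 15.1

Result:
(no rows)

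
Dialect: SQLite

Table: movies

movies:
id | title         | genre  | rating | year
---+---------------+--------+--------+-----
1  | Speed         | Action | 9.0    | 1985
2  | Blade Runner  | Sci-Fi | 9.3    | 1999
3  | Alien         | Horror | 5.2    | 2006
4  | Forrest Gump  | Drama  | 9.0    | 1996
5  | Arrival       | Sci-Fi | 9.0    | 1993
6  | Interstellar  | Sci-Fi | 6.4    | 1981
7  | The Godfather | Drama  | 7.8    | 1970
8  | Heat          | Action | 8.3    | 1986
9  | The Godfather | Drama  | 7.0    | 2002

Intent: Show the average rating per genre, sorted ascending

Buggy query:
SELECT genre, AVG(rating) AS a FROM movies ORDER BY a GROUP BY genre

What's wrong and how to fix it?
Bug: ORDER BY appears before GROUP BY; SQL clause order requires GROUP BY first

Fix: Move ORDER BY to the end, after GROUP BY

Corrected query:
SELECT genre, AVG(rating) AS a FROM movies GROUP BY genre ORDER BY a

Result:
genre  | a       
-------+---------
Horror | 5.2     
Drama  | 7.933333
Sci-Fi | 8.233333
Action | 8.65    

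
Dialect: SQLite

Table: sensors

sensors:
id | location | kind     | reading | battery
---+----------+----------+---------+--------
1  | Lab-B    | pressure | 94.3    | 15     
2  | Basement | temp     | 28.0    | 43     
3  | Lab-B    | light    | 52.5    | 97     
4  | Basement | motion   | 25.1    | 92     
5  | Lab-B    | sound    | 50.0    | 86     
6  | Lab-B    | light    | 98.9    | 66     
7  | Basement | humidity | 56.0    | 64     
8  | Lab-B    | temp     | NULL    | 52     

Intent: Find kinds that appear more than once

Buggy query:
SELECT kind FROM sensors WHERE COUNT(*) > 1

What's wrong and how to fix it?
Bug: WHERE can't reference COUNT(*); aggregates are computed after WHERE

Fix: GROUP BY kind, then filter groups with HAVING COUNT(*) > 1

Corrected query:
SELECT kind FROM sensors GROUP BY kind HAVING COUNT(*) > 1

Result:
kind 
-----
light
temp 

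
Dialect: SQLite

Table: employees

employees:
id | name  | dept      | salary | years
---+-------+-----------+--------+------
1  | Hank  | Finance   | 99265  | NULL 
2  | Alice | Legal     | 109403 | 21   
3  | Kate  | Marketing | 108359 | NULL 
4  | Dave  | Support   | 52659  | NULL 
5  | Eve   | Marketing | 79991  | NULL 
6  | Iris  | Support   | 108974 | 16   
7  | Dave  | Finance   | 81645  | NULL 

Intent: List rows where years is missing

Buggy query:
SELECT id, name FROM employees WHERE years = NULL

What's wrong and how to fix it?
Bug: Comparing to NULL with '=' never matches; NULL = NULL is unknown, not true

Fix: Replace '= NULL' with 'IS NULL'

Corrected query:
SELECT id, name FROM employees WHERE years IS NULL

Result:
id | name
---+-----
1  | Hank
3  | Kate
4  | Dave
5  | Eve 
7  | Dave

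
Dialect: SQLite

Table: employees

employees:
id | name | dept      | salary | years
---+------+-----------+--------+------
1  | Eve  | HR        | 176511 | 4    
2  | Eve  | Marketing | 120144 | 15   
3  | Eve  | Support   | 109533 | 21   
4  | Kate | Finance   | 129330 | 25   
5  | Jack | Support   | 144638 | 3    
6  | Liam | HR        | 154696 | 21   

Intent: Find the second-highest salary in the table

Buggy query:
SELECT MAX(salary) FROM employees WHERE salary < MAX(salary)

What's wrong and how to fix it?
Bug: The inner MAX is an aggregate inside WHERE, which is not allowed

Fix: Compute the overall MAX in a subquery, then take MAX of rows below it

Corrected query:
SELECT MAX(salary) FROM employees WHERE salary < (SELECT MAX(salary) FROM employees)

Result:
MAX(salary)
-----------
154696     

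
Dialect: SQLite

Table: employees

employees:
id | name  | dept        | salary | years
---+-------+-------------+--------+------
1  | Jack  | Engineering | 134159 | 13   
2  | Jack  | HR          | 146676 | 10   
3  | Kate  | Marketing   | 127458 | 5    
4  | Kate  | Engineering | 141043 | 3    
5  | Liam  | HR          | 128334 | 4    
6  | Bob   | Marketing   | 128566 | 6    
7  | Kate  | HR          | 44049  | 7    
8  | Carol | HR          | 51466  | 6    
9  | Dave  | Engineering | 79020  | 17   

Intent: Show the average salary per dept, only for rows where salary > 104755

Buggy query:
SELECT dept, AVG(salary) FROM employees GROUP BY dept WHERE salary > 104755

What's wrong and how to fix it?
Bug: WHERE cannot follow GROUP BY

Fix: Place WHERE between FROM and GROUP BY

Corrected query:
SELECT dept, AVG(salary) FROM employees WHERE salary > 104755 GROUP BY dept

Result:
dept        | AVG(salary)
------------+------------
Engineering | 137601     
HR          | 137505     
Marketing   | 128012     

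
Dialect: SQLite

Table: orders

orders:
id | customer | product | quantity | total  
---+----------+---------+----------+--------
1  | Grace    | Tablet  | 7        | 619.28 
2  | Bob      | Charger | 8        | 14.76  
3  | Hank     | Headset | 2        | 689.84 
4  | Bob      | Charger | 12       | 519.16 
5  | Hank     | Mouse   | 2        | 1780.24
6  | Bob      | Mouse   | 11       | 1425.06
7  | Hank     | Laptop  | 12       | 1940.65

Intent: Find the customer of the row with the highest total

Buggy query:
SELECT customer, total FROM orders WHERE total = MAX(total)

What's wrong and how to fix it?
Bug: MAX(total) is an aggregate and cannot be used directly in WHERE

Fix: Wrap MAX in a scalar subquery so WHERE compares against a single value

Corrected query:
SELECT customer, total FROM orders WHERE total = (SELECT MAX(total) FROM orders)

Result:
customer | total  
---------+--------
Hank     | 1940.65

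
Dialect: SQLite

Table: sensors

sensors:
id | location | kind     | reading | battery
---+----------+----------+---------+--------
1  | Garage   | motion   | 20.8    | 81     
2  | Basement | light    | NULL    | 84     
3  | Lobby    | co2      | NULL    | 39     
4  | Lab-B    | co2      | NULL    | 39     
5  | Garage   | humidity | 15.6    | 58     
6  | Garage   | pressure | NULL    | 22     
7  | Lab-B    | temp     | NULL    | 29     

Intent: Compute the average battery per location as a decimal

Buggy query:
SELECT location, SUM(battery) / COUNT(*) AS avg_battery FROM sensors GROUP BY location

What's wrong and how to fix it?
Bug: Both operands are integers, so '/' performs integer division and truncates

Fix: Cast one side to REAL so the division keeps the fractional part

Corrected query:
SELECT location, SUM(battery) * 1.0 / COUNT(*) AS avg_battery FROM sensors GROUP BY location

Result:
location | avg_battery
---------+------------
Basement | 84         
Garage   | 53.666667  
Lab-B    | 34         
Lobby    | 39         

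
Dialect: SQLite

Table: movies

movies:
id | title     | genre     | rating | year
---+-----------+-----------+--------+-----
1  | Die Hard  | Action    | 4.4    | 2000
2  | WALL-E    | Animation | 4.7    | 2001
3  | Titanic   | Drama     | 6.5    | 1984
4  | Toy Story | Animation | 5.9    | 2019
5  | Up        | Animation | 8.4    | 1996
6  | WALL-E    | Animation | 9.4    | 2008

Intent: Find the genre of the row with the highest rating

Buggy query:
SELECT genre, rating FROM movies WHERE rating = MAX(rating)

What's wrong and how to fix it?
Bug: MAX(rating) is an aggregate and cannot be used directly in WHERE

Fix: Wrap MAX in a scalar subquery so WHERE compares against a single value

Corrected query:
SELECT genre, rating FROM movies WHERE rating = (SELECT MAX(rating) FROM movies)

Result:
genre     | rating
----------+-------
Animation | 9.4   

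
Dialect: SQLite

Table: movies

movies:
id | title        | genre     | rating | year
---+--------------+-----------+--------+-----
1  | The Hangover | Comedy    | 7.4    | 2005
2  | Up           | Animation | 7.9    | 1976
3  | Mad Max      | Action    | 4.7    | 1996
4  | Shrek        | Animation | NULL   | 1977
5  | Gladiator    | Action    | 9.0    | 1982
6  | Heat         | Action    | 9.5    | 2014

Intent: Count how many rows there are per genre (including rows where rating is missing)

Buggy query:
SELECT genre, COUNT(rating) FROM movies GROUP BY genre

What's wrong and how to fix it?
Bug: COUNT(column) counts non-NULL values only; rows with NULL rating aren't counted

Fix: Use COUNT(*) to count all rows regardless of NULL

Corrected query:
SELECT genre, COUNT(*) FROM movies GROUP BY genre

Result:
genre     | COUNT(*)
----------+---------
Action    | 3       
Animation | 2       
Comedy    | 1       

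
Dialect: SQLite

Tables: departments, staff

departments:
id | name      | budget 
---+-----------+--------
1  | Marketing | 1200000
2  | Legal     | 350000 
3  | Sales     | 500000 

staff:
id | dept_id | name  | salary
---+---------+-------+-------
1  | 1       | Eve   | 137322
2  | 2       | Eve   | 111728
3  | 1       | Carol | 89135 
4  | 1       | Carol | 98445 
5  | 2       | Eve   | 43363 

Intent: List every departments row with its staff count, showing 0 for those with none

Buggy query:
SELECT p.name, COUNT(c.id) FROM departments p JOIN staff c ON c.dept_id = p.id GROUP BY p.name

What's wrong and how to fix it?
Bug: INNER JOIN drops departments rows that have no matching staff rows

Fix: Use LEFT JOIN so parents without children still appear (COUNT(c.id) gives 0)

Corrected query:
SELECT p.name, COUNT(c.id) FROM departments p LEFT JOIN staff c ON c.dept_id = p.id GROUP BY p.name

Result:
name      | COUNT(c.id)
----------+------------
Legal     | 2          
Marketing | 3          
Sales     | 0          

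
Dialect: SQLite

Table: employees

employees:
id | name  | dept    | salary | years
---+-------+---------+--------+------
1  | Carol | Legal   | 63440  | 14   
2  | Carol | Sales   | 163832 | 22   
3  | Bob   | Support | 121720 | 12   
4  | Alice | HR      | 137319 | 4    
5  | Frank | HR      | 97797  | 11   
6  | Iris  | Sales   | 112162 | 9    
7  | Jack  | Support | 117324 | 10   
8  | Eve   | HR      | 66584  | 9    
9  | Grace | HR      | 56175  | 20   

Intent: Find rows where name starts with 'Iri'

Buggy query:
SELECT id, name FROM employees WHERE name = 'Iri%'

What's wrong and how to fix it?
Bug: Wildcards only work with LIKE; '=' treats '%' as a literal character

Fix: Replace '=' with LIKE so 'Iri%' is treated as a pattern

Corrected query:
SELECT id, name FROM employees WHERE name LIKE 'Iri%'

Result:
id | name
---+-----
6  | Iris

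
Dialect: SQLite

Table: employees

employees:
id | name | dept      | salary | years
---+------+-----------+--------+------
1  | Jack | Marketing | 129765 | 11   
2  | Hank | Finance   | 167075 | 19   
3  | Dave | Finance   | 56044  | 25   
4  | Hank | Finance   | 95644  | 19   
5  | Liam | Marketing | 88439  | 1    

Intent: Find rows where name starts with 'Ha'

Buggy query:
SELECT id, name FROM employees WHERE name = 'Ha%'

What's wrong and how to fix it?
Bug: Wildcards only work with LIKE; '=' treats '%' as a literal character

Fix: Use LIKE for wildcard pattern matching

Corrected query:
SELECT id, name FROM employees WHERE name LIKE 'Ha%'

Result:
id | name
---+-----
2  | Hank
4  | Hank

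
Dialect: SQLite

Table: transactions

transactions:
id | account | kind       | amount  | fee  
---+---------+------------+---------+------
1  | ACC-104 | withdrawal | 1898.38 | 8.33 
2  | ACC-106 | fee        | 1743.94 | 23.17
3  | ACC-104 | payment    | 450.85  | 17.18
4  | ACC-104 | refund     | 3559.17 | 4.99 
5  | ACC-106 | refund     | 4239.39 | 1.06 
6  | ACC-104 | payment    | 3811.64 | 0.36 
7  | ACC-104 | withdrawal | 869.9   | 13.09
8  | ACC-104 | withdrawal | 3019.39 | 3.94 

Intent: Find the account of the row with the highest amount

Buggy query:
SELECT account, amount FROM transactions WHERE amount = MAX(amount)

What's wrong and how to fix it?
Bug: WHERE is evaluated per row; an aggregate over the whole table isn't defined there

Fix: Use a subquery: WHERE amount = (SELECT MAX(amount) FROM transactions)

Corrected query:
SELECT account, amount FROM transactions WHERE amount = (SELECT MAX(amount) FROM transactions)

Result:
account | amount 
--------+--------
ACC-106 | 4239.39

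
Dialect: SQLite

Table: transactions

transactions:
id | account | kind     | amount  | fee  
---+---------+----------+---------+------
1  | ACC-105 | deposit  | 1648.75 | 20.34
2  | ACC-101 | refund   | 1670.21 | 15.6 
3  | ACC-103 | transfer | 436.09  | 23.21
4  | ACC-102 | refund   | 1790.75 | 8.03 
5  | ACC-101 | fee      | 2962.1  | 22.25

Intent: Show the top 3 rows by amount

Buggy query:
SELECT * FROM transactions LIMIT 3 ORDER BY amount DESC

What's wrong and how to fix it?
Bug: LIMIT must come after ORDER BY

Fix: Swap the clauses: ORDER BY first, then LIMIT

Corrected query:
SELECT * FROM transactions ORDER BY amount DESC LIMIT 3

Result:
id | account | kind   | amount  | fee  
---+---------+--------+---------+------
5  | ACC-101 | fee    | 2962.1  | 22.25
4  | ACC-102 | refund | 1790.75 | 8.03 
2  | ACC-101 | refund | 1670.21 | 15.6 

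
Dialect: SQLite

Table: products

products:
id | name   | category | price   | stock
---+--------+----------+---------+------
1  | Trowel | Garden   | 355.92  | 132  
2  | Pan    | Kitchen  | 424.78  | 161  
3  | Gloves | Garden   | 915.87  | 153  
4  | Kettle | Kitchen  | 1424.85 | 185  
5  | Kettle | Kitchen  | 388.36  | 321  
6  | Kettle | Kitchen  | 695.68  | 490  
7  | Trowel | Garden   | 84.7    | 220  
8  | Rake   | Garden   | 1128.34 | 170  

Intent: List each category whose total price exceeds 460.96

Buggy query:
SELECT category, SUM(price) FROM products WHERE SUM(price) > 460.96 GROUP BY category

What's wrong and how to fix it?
Bug: SUM(price) is an aggregate, but WHERE filters rows before aggregation

Fix: Move the aggregate condition to a HAVING clause

Corrected query:
SELECT category, SUM(price) FROM products GROUP BY category HAVING SUM(price) > 460.96

Result:
category | SUM(price)
---------+-----------
Garden   | 2484.83   
Kitchen  | 2933.67   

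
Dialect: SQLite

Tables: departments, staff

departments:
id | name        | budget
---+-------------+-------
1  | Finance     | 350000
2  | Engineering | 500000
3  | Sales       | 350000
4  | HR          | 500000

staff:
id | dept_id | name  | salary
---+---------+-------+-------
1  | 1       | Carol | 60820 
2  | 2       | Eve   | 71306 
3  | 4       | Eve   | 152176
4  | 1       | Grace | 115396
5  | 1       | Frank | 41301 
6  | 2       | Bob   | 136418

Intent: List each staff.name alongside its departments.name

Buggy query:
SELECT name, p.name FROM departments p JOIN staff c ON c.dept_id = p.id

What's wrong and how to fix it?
Bug: 'name' exists in both joined tables, so the database can't tell which one is meant

Fix: Prefix ambiguous columns with the table alias

Corrected query:
SELECT c.name, p.name FROM departments p JOIN staff c ON c.dept_id = p.id

Result:
name  | name       
------+------------
Carol | Finance    
Eve   | Engineering
Eve   | HR         
Grace | Finance    
Frank | Finance    
Bob   | Engineering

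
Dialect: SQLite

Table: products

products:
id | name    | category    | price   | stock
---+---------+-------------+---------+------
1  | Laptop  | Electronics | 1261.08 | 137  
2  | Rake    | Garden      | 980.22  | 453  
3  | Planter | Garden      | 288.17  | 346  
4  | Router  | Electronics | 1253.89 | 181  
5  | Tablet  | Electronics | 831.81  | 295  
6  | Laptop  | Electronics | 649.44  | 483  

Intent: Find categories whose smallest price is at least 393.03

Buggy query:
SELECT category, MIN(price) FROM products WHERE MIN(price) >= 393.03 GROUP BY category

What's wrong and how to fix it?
Bug: Aggregates like MIN are computed per group after WHERE runs

Fix: Use HAVING for the per-group MIN condition

Corrected query:
SELECT category, MIN(price) FROM products GROUP BY category HAVING MIN(price) >= 393.03

Result:
category    | MIN(price)
------------+-----------
Electronics | 649.44    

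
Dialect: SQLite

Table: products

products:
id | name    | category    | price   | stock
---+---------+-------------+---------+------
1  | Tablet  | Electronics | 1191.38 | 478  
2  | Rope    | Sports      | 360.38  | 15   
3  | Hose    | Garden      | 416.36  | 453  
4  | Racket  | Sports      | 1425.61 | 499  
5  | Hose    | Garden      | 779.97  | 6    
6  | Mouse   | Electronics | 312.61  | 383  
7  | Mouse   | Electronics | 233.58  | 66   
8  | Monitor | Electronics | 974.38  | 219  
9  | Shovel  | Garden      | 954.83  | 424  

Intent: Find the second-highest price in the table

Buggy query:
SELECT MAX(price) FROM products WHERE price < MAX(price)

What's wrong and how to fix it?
Bug: The inner MAX is an aggregate inside WHERE, which is not allowed

Fix: Compute the overall MAX in a subquery, then take MAX of rows below it

Corrected query:
SELECT MAX(price) FROM products WHERE price < (SELECT MAX(price) FROM products)

Result:
MAX(price)
----------
1191.38   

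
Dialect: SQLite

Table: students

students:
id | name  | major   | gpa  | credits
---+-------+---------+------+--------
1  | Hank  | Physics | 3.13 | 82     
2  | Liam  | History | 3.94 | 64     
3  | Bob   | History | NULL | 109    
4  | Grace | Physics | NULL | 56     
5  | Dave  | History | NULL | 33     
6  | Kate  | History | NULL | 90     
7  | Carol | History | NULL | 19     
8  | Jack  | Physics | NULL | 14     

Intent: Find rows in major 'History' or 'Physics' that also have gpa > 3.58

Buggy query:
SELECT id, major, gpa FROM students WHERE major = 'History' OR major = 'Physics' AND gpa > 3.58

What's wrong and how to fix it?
Bug: AND binds tighter than OR, so this parses as major = 'History' OR (major = 'Physics' AND gpa > 3.58)

Fix: Add parentheses around the OR so the AND applies to both alternatives

Corrected query:
SELECT id, major, gpa FROM students WHERE (major = 'History' OR major = 'Physics') AND gpa > 3.58

Result:
id | major   | gpa 
---+---------+-----
2  | History | 3.94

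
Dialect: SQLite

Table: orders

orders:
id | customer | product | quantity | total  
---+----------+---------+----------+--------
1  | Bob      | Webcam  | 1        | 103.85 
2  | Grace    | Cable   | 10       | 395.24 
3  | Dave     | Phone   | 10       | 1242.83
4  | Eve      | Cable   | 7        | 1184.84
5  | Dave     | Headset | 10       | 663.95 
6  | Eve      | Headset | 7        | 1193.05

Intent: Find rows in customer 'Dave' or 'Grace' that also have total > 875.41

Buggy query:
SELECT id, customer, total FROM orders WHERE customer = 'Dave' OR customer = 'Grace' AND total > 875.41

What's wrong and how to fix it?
Bug: AND binds tighter than OR, so this parses as customer = 'Dave' OR (customer = 'Grace' AND total > 875.41)

Fix: Add parentheses around the OR so the AND applies to both alternatives

Corrected query:
SELECT id, customer, total FROM orders WHERE (customer = 'Dave' OR customer = 'Grace') AND total > 875.41

Result:
id | customer | total  
---+----------+--------
3  | Dave     | 1242.83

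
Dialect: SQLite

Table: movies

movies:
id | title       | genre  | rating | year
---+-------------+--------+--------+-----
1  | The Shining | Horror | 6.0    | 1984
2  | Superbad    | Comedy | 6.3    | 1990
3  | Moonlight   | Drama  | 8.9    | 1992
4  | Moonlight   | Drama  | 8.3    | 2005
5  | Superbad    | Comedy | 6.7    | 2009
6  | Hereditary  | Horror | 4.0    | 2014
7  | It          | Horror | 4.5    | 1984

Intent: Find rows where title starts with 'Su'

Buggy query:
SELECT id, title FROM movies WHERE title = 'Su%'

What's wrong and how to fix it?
Bug: Wildcards only work with LIKE; '=' treats '%' as a literal character

Fix: Use LIKE for wildcard pattern matching

Corrected query:
SELECT id, title FROM movies WHERE title LIKE 'Su%'

Result:
id | title   
---+---------
2  | Superbad
5  | Superbad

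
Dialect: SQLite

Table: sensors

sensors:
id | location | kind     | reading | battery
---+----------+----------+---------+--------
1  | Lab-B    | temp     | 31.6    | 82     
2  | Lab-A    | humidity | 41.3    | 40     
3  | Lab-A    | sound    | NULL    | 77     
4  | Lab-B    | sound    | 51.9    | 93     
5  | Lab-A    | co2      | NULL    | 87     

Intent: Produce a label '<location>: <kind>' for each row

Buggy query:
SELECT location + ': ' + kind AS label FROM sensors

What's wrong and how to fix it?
Bug: '+' is numeric addition; on text columns SQLite converts them to 0 instead of concatenating

Fix: Replace + with || to concatenate text

Corrected query:
SELECT location || ': ' || kind AS label FROM sensors

Result:
label          
---------------
Lab-B: temp    
Lab-A: humidity
Lab-A: sound   
Lab-B: sound   
Lab-A: co2     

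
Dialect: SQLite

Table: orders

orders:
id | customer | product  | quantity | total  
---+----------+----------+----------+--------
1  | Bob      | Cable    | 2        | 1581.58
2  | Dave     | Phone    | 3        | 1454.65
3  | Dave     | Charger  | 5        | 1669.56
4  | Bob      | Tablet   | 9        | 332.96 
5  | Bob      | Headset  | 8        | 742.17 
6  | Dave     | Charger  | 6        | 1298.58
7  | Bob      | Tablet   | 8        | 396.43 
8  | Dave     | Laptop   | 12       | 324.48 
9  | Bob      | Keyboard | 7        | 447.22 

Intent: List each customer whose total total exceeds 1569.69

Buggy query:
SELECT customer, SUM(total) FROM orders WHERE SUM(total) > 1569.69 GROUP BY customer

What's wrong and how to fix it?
Bug: WHERE runs before GROUP BY, so aggregates aren't available there

Fix: Move the aggregate condition to a HAVING clause

Corrected query:
SELECT customer, SUM(total) FROM orders GROUP BY customer HAVING SUM(total) > 1569.69

Result:
customer | SUM(total)
---------+-----------
Bob      | 3500.36   
Dave     | 4747.27   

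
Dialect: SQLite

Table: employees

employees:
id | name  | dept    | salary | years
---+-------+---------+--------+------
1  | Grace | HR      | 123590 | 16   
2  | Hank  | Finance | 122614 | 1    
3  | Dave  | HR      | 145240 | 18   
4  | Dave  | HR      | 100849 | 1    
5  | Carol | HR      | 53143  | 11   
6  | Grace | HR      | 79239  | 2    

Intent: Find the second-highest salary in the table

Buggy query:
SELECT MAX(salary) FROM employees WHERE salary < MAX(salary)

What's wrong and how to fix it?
Bug: MAX(salary) on the right of the comparison is an aggregate-in-WHERE error

Fix: Put the inner MAX in a scalar subquery

Corrected query:
SELECT MAX(salary) FROM employees WHERE salary < (SELECT MAX(salary) FROM employees)

Result:
MAX(salary)
-----------
123590     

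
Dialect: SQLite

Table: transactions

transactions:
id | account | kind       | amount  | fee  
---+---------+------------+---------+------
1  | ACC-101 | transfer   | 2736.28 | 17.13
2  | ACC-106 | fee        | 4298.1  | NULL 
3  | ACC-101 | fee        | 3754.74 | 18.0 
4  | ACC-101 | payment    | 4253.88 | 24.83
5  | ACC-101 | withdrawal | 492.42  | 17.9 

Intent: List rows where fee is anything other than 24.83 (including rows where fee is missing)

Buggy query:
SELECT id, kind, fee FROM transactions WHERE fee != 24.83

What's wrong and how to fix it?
Bug: 'fee != 24.83' is unknown when fee is NULL, so NULL rows are silently excluded

Fix: Handle NULL separately with IS NULL alongside the inequality

Corrected query:
SELECT id, kind, fee FROM transactions WHERE fee != 24.83 OR fee IS NULL

Result:
id | kind       | fee  
---+------------+------
1  | transfer   | 17.13
2  | fee        | NULL 
3  | fee        | 18   
5  | withdrawal | 17.9 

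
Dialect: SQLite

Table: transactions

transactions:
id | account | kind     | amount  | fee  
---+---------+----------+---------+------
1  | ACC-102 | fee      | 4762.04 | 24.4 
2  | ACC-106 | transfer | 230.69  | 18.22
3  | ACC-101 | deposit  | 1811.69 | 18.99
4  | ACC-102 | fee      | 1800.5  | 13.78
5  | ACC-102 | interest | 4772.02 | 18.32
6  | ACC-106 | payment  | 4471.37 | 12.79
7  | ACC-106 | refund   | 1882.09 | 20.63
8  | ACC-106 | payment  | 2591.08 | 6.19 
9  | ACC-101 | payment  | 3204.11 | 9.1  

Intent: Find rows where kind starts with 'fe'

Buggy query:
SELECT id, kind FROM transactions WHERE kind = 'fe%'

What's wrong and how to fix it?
Bug: '=' compares the literal string including the % character; pattern matching needs LIKE

Fix: Replace '=' with LIKE so 'fe%' is treated as a pattern

Corrected query:
SELECT id, kind FROM transactions WHERE kind LIKE 'fe%'

Result:
id | kind
---+-----
1  | fee 
4  | fee 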